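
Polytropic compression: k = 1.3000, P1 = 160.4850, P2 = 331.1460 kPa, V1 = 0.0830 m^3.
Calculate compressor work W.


(k-1)/k = 0.2308
(P2/P1)^exp = 1.1819
W = 4.3333 * 160.4850 * 0.0830 * (1.1819 - 1) = 10.5020 kJ

10.5020 kJ


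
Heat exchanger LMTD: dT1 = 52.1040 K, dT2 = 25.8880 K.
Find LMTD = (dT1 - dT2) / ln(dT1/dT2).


dT1/dT2 = 2.0127
ln(dT1/dT2) = 0.6995
LMTD = 26.2160 / 0.6995 = 37.4802 K

37.4802 K


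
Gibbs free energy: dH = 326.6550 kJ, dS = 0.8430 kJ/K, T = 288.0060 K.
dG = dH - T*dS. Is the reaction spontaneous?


T*dS = 288.0060 * 0.8430 = 242.7891 kJ
dG = 326.6550 - 242.7891 = 83.8659 kJ (non-spontaneous)

dG = 83.8659 kJ, non-spontaneous


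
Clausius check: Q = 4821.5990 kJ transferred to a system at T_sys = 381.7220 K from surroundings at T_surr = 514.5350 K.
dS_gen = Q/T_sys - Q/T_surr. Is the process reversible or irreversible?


dS_sys = 4821.5990/381.7220 = 12.6312 kJ/K
dS_surr = -4821.5990/514.5350 = -9.3708 kJ/K
dS_gen = 12.6312 - 9.3708 = 3.2604 kJ/K (irreversible)

dS_gen = 3.2604 kJ/K, irreversible


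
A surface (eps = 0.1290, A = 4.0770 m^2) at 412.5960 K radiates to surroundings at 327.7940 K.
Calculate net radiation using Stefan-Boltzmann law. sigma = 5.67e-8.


T^4 = 2.8980e+10
Tsurr^4 = 1.1545e+10
Q = 0.1290 * 5.67e-8 * 4.0770 * 1.7435e+10 = 519.9140 W

519.9140 W


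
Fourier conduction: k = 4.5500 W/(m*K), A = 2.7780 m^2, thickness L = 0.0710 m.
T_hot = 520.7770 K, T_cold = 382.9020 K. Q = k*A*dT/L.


dT = 137.8750 K
Q = 4.5500 * 2.7780 * 137.8750 / 0.0710 = 24545.4396 W

24545.4396 W


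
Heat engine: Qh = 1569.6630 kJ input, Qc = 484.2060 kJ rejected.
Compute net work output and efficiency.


W = 1569.6630 - 484.2060 = 1085.4570 kJ
eta = 1085.4570 / 1569.6630 = 0.6915 = 69.1522%

W = 1085.4570 kJ, eta = 69.1522%


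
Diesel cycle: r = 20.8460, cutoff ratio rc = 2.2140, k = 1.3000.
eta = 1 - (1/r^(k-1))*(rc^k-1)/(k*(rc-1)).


r^(k-1) = 2.4872
rc^k = 2.8102
eta = 0.5388 = 53.8844%

53.8844%


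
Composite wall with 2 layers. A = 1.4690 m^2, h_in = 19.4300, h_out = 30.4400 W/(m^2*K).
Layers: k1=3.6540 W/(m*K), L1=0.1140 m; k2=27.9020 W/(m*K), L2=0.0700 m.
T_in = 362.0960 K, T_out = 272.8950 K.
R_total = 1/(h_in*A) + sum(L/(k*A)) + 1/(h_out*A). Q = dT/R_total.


R_conv_in = 1/(19.4300*1.4690) = 0.0350
R_1 = 0.1140/(3.6540*1.4690) = 0.0212
R_2 = 0.0700/(27.9020*1.4690) = 0.0017
R_conv_out = 1/(30.4400*1.4690) = 0.0224
R_total = 0.0803 K/W
Q = 89.2010 / 0.0803 = 1110.2343 W

R_total = 0.0803 K/W, Q = 1110.2343 W


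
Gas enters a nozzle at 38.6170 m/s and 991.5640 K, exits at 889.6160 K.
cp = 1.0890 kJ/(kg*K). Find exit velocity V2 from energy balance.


dT = 101.9480 K
2*cp*1000*dT = 222042.7440
V1^2 = 1491.2727
V2 = sqrt(223534.0167) = 472.7938 m/s

472.7938 m/s


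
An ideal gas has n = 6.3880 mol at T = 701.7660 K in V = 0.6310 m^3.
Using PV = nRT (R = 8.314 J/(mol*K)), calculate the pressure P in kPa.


P = nRT/V = 6.3880 * 8.314 * 701.7660 / 0.6310
= 37270.6744 / 0.6310 = 59066.0449 Pa = 59.0660 kPa

59.0660 kPa


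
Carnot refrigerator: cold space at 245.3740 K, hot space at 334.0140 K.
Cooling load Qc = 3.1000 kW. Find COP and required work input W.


COP = 245.3740 / 88.6400 = 2.7682
W = 3.1000 / 2.7682 = 1.1199 kW

COP = 2.7682, W = 1.1199 kW


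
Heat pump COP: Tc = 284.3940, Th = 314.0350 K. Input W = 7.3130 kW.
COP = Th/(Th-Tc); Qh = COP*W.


COP = 314.0350 / 29.6410 = 10.5946
Qh = 10.5946 * 7.3130 = 77.4784 kW

COP = 10.5946, Qh = 77.4784 kW


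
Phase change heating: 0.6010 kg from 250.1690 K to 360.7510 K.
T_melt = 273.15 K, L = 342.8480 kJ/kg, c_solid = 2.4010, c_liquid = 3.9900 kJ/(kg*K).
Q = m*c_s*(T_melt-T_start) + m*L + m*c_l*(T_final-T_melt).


Q1 (sensible, solid) = 0.6010 * 2.4010 * 22.9810 = 33.1616 kJ
Q2 (latent) = 0.6010 * 342.8480 = 206.0516 kJ
Q3 (sensible, liquid) = 0.6010 * 3.9900 * 87.6010 = 210.0663 kJ
Q_total = 449.2796 kJ

449.2796 kJ


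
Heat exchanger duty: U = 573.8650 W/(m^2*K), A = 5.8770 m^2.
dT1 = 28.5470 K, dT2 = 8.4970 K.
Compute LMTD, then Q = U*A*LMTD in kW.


LMTD = 16.5451 K
Q = 573.8650 * 5.8770 * 16.5451 = 55800.1018 W = 55.8001 kW

55.8001 kW


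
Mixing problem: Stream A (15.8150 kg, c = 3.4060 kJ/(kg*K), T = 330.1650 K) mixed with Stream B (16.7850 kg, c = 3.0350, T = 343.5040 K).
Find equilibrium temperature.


num = 35283.5755
den = 104.8084
Tf = 336.6485 K

336.6485 K


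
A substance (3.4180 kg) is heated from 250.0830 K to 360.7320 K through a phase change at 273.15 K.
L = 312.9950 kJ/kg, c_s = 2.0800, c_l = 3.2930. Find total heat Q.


Q1 (sensible, solid) = 3.4180 * 2.0800 * 23.0670 = 163.9935 kJ
Q2 (latent) = 3.4180 * 312.9950 = 1069.8169 kJ
Q3 (sensible, liquid) = 3.4180 * 3.2930 * 87.5820 = 985.7769 kJ
Q_total = 2219.5873 kJ

2219.5873 kJ


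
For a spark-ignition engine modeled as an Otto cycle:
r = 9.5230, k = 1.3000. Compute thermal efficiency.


r^(k-1) = 1.9662
eta = 1 - 1/1.9662 = 0.4914 = 49.1410%

49.1410%


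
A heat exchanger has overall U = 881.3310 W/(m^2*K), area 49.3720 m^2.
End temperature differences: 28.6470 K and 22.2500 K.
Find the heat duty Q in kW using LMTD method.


LMTD = 25.3139 K
Q = 881.3310 * 49.3720 * 25.3139 = 1101486.8876 W = 1101.4869 kW

1101.4869 kW


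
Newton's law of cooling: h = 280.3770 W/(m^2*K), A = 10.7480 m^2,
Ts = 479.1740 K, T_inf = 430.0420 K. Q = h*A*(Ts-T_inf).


dT = 49.1320 K
Q = 280.3770 * 10.7480 * 49.1320 = 148058.8887 W

148058.8887 W


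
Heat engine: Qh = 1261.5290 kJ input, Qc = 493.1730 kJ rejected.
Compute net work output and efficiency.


W = 1261.5290 - 493.1730 = 768.3560 kJ
eta = 768.3560 / 1261.5290 = 0.6091 = 60.9067%

W = 768.3560 kJ, eta = 60.9067%


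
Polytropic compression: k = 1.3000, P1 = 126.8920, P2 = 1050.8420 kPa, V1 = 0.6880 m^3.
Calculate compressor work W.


(k-1)/k = 0.2308
(P2/P1)^exp = 1.6288
W = 4.3333 * 126.8920 * 0.6880 * (1.6288 - 1) = 237.8828 kJ

237.8828 kJ


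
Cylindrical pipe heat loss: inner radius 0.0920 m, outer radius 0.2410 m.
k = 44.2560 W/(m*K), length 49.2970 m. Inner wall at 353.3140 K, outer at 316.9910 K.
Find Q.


dT = 36.3230 K
ln(ro/ri) = 0.9630
Q = 2*pi*44.2560*49.2970*36.3230 / 0.9630 = 517040.0354 W

517040.0354 W


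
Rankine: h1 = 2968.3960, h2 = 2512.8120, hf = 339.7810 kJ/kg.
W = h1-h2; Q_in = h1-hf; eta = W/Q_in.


W = 455.5840 kJ/kg
Q_in = 2628.6150 kJ/kg
eta = 0.1733 = 17.3317%

eta = 17.3317%


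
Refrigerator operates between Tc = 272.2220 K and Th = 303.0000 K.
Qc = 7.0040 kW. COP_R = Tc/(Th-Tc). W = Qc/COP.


COP = 272.2220 / 30.7780 = 8.8447
W = 7.0040 / 8.8447 = 0.7919 kW

COP = 8.8447, W = 0.7919 kW


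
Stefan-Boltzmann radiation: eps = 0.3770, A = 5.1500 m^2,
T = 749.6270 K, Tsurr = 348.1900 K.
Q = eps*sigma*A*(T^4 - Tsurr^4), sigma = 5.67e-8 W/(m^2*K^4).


T^4 = 3.1578e+11
Tsurr^4 = 1.4698e+10
Q = 0.3770 * 5.67e-8 * 5.1500 * 3.0108e+11 = 33144.5534 W

33144.5534 W


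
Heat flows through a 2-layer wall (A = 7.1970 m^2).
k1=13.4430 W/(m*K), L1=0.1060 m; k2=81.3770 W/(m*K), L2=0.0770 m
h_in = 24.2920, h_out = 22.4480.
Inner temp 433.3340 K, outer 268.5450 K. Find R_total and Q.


R_conv_in = 1/(24.2920*7.1970) = 0.0057
R_1 = 0.1060/(13.4430*7.1970) = 0.0011
R_2 = 0.0770/(81.3770*7.1970) = 0.0001
R_conv_out = 1/(22.4480*7.1970) = 0.0062
R_total = 0.0131 K/W
Q = 164.7890 / 0.0131 = 12544.2043 W

R_total = 0.0131 K/W, Q = 12544.2043 W


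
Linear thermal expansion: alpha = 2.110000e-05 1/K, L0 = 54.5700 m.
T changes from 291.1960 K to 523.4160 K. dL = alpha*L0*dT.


dT = 232.2200 K
dL = 2.110000e-05 * 54.5700 * 232.2200 = 0.267384 m
L_final = 54.837384 m

dL = 0.267384 m


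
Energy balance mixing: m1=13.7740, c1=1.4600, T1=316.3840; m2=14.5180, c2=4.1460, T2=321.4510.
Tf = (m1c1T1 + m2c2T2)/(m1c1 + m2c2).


num = 25711.1539
den = 80.3017
Tf = 320.1821 K

320.1821 K


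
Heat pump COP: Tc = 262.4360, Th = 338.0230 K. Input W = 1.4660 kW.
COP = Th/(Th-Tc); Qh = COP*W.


COP = 338.0230 / 75.5870 = 4.4720
Qh = 4.4720 * 1.4660 = 6.5559 kW

COP = 4.4720, Qh = 6.5559 kW


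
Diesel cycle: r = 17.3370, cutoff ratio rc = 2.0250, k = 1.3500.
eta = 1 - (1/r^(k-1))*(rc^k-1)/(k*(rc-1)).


r^(k-1) = 2.7142
rc^k = 2.5922
eta = 0.5761 = 57.6057%

57.6057%


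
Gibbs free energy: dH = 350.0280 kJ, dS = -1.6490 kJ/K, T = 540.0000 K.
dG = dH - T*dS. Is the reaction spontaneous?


T*dS = 540.0000 * -1.6490 = -890.4600 kJ
dG = 350.0280 + 890.4600 = 1240.4880 kJ (non-spontaneous)

dG = 1240.4880 kJ, non-spontaneous


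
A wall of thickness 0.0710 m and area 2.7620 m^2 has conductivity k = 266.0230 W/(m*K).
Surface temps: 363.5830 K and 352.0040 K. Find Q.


dT = 11.5790 K
Q = 266.0230 * 2.7620 * 11.5790 / 0.0710 = 119827.2428 W

119827.2428 W


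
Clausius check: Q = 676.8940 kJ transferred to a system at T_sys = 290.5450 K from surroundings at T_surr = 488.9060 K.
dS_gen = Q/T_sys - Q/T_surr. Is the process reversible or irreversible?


dS_sys = 676.8940/290.5450 = 2.3297 kJ/K
dS_surr = -676.8940/488.9060 = -1.3845 kJ/K
dS_gen = 2.3297 - 1.3845 = 0.9452 kJ/K (irreversible)

dS_gen = 0.9452 kJ/K, irreversible


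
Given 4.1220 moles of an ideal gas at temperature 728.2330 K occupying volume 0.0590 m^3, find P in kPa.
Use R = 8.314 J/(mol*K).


P = nRT/V = 4.1220 * 8.314 * 728.2330 / 0.0590
= 24956.7692 / 0.0590 = 422996.0882 Pa = 422.9961 kPa

422.9961 kPa


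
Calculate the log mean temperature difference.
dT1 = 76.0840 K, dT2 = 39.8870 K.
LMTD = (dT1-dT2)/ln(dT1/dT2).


dT1/dT2 = 1.9075
ln(dT1/dT2) = 0.6458
LMTD = 36.1970 / 0.6458 = 56.0509 K

56.0509 K


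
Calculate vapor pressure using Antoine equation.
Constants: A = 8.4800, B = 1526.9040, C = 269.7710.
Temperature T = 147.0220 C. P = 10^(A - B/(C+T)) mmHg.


C+T = 416.7930
B/(C+T) = 3.6635
log10(P) = 8.4800 - 3.6635 = 4.8165
P = 10^4.8165 = 65545.2404 mmHg

65545.2404 mmHg


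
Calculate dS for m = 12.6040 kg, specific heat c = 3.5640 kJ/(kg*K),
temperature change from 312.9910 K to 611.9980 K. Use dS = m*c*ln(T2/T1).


T2/T1 = 1.9553
ln(T2/T1) = 0.6706
dS = 12.6040 * 3.5640 * 0.6706 = 30.1218 kJ/K

30.1218 kJ/K


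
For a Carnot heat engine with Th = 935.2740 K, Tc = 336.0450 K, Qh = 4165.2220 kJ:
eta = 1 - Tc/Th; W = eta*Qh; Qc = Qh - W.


eta = 1 - 336.0450/935.2740 = 0.6407
W = 0.6407 * 4165.2220 = 2668.6531 kJ
Qc = 4165.2220 - 2668.6531 = 1496.5689 kJ

eta = 64.0699%, W = 2668.6531 kJ, Qc = 1496.5689 kJ


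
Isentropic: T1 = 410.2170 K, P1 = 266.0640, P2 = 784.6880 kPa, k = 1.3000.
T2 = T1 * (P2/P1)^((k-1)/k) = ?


(k-1)/k = 0.2308
(P2/P1)^exp = 1.2835
T2 = 410.2170 * 1.2835 = 526.5122 K

526.5122 K


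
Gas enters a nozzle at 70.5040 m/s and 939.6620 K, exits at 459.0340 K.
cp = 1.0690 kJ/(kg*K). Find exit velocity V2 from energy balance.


dT = 480.6280 K
2*cp*1000*dT = 1027582.6640
V1^2 = 4970.8140
V2 = sqrt(1032553.4780) = 1016.1464 m/s

1016.1464 m/s


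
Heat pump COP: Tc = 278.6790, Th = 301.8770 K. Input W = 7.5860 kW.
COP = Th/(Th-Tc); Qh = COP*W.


COP = 301.8770 / 23.1980 = 13.0131
Qh = 13.0131 * 7.5860 = 98.7171 kW

COP = 13.0131, Qh = 98.7171 kW


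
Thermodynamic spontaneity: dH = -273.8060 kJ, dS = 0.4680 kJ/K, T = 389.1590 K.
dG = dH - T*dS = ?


T*dS = 389.1590 * 0.4680 = 182.1264 kJ
dG = -273.8060 - 182.1264 = -455.9324 kJ (spontaneous)

dG = -455.9324 kJ, spontaneous


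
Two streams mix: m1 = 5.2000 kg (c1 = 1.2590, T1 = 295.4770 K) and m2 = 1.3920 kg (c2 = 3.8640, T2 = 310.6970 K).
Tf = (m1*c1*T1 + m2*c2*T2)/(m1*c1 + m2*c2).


num = 3605.5710
den = 11.9255
Tf = 302.3416 K

302.3416 K


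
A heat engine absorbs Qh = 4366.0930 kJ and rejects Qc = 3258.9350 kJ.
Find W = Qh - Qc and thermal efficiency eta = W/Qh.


W = 4366.0930 - 3258.9350 = 1107.1580 kJ
eta = 1107.1580 / 4366.0930 = 0.2536 = 25.3581%

W = 1107.1580 kJ, eta = 25.3581%


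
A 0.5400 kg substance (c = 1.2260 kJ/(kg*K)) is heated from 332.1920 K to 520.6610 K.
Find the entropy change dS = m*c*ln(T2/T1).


T2/T1 = 1.5673
ln(T2/T1) = 0.4494
dS = 0.5400 * 1.2260 * 0.4494 = 0.2975 kJ/K

0.2975 kJ/K


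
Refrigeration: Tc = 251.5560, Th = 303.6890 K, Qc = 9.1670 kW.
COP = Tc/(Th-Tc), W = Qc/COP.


COP = 251.5560 / 52.1330 = 4.8253
W = 9.1670 / 4.8253 = 1.8998 kW

COP = 4.8253, W = 1.8998 kW


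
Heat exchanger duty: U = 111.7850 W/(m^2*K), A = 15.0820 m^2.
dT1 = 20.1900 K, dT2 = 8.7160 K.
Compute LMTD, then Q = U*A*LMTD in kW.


LMTD = 13.6591 K
Q = 111.7850 * 15.0820 * 13.6591 = 23028.4157 W = 23.0284 kW

23.0284 kW


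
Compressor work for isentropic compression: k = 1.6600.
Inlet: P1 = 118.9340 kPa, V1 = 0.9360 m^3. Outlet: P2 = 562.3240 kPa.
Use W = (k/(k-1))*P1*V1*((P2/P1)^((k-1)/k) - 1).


(k-1)/k = 0.3976
(P2/P1)^exp = 1.8546
W = 2.5152 * 118.9340 * 0.9360 * (1.8546 - 1) = 239.2769 kJ

239.2769 kJ


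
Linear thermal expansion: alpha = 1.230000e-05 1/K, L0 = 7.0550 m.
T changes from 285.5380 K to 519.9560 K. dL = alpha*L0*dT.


dT = 234.4180 K
dL = 1.230000e-05 * 7.0550 * 234.4180 = 0.020342 m
L_final = 7.075342 m

dL = 0.020342 m


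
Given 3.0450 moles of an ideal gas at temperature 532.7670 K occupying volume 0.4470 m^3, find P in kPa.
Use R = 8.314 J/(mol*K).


P = nRT/V = 3.0450 * 8.314 * 532.7670 / 0.4470
= 13487.5986 / 0.4470 = 30173.5987 Pa = 30.1736 kPa

30.1736 kPa


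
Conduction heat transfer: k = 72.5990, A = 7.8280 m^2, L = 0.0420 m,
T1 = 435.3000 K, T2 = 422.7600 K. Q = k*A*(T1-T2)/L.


dT = 12.5400 K
Q = 72.5990 * 7.8280 * 12.5400 / 0.0420 = 169679.6274 W

169679.6274 W


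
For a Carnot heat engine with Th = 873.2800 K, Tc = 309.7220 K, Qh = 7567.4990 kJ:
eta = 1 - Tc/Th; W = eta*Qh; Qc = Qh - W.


eta = 1 - 309.7220/873.2800 = 0.6453
W = 0.6453 * 7567.4990 = 4883.5707 kJ
Qc = 7567.4990 - 4883.5707 = 2683.9283 kJ

eta = 64.5335%, W = 4883.5707 kJ, Qc = 2683.9283 kJ


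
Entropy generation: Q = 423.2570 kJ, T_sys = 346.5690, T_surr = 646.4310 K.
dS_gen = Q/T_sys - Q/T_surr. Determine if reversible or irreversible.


dS_sys = 423.2570/346.5690 = 1.2213 kJ/K
dS_surr = -423.2570/646.4310 = -0.6548 kJ/K
dS_gen = 1.2213 - 0.6548 = 0.5665 kJ/K (irreversible)

dS_gen = 0.5665 kJ/K, irreversible


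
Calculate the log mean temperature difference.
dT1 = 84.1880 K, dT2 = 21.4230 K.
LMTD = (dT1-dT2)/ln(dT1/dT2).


dT1/dT2 = 3.9298
ln(dT1/dT2) = 1.3686
LMTD = 62.7650 / 1.3686 = 45.8612 K

45.8612 K


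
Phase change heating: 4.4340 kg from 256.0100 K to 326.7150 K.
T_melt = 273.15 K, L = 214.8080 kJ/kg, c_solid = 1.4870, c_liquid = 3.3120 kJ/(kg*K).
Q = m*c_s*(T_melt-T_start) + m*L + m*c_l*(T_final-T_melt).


Q1 (sensible, solid) = 4.4340 * 1.4870 * 17.1400 = 113.0102 kJ
Q2 (latent) = 4.4340 * 214.8080 = 952.4587 kJ
Q3 (sensible, liquid) = 4.4340 * 3.3120 * 53.5650 = 786.6239 kJ
Q_total = 1852.0927 kJ

1852.0927 kJ


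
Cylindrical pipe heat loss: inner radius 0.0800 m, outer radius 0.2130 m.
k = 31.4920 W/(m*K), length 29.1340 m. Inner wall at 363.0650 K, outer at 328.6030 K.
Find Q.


dT = 34.4620 K
ln(ro/ri) = 0.9793
Q = 2*pi*31.4920*29.1340*34.4620 / 0.9793 = 202871.1247 W

202871.1247 W


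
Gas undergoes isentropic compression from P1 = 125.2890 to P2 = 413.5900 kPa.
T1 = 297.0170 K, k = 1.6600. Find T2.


(k-1)/k = 0.3976
(P2/P1)^exp = 1.6077
T2 = 297.0170 * 1.6077 = 477.5231 K

477.5231 K


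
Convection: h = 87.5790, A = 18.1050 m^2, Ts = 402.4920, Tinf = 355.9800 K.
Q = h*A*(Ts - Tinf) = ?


dT = 46.5120 K
Q = 87.5790 * 18.1050 * 46.5120 = 73750.2549 W

73750.2549 W


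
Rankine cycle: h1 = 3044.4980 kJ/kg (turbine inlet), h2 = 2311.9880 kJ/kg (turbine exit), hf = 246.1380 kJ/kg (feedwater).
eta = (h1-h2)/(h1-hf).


W = 732.5100 kJ/kg
Q_in = 2798.3600 kJ/kg
eta = 0.2618 = 26.1764%

eta = 26.1764%


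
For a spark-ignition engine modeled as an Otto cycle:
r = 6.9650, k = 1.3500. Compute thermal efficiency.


r^(k-1) = 1.9725
eta = 1 - 1/1.9725 = 0.4930 = 49.3035%

49.3035%


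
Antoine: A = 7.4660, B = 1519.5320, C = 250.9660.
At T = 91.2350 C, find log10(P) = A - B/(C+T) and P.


C+T = 342.2010
B/(C+T) = 4.4405
log10(P) = 7.4660 - 4.4405 = 3.0255
P = 10^3.0255 = 1060.5563 mmHg

1060.5563 mmHg


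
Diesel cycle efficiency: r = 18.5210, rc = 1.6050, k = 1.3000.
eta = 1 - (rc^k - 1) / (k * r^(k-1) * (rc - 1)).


r^(k-1) = 2.4005
rc^k = 1.8498
eta = 0.5499 = 54.9906%

54.9906%


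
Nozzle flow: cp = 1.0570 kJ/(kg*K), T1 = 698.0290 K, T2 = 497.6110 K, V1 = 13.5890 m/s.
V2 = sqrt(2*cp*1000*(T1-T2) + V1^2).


dT = 200.4180 K
2*cp*1000*dT = 423683.6520
V1^2 = 184.6609
V2 = sqrt(423868.3129) = 651.0517 m/s

651.0517 m/s


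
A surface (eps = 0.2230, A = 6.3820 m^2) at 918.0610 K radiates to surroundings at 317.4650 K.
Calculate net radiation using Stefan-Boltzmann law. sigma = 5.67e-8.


T^4 = 7.1037e+11
Tsurr^4 = 1.0157e+10
Q = 0.2230 * 5.67e-8 * 6.3820 * 7.0022e+11 = 56503.6100 W

56503.6100 W


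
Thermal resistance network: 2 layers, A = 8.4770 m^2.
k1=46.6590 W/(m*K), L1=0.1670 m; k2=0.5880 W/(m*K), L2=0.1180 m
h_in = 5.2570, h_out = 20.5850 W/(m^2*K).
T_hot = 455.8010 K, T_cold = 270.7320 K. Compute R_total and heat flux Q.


R_conv_in = 1/(5.2570*8.4770) = 0.0224
R_1 = 0.1670/(46.6590*8.4770) = 0.0004
R_2 = 0.1180/(0.5880*8.4770) = 0.0237
R_conv_out = 1/(20.5850*8.4770) = 0.0057
R_total = 0.0523 K/W
Q = 185.0690 / 0.0523 = 3540.8888 W

R_total = 0.0523 K/W, Q = 3540.8888 W


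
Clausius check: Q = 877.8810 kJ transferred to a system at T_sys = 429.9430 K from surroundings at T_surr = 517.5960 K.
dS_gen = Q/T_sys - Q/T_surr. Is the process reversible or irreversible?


dS_sys = 877.8810/429.9430 = 2.0419 kJ/K
dS_surr = -877.8810/517.5960 = -1.6961 kJ/K
dS_gen = 2.0419 - 1.6961 = 0.3458 kJ/K (irreversible)

dS_gen = 0.3458 kJ/K, irreversible


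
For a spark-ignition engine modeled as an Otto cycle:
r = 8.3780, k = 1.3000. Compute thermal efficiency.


r^(k-1) = 1.8921
eta = 1 - 1/1.8921 = 0.4715 = 47.1484%

47.1484%


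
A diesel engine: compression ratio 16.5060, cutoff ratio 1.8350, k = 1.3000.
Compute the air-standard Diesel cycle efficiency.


r^(k-1) = 2.3190
rc^k = 2.2015
eta = 0.5227 = 52.2673%

52.2673%


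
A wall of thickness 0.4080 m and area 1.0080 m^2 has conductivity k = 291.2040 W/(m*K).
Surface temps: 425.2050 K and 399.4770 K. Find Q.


dT = 25.7280 K
Q = 291.2040 * 1.0080 * 25.7280 / 0.4080 = 18509.8855 W

18509.8855 W


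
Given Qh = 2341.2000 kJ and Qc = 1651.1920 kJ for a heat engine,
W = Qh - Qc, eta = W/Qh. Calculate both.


W = 2341.2000 - 1651.1920 = 690.0080 kJ
eta = 690.0080 / 2341.2000 = 0.2947 = 29.4724%

W = 690.0080 kJ, eta = 29.4724%


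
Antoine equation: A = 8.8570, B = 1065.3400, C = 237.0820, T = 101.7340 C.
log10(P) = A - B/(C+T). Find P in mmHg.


C+T = 338.8160
B/(C+T) = 3.1443
log10(P) = 8.8570 - 3.1443 = 5.7127
P = 10^5.7127 = 516056.7794 mmHg

516056.7794 mmHg


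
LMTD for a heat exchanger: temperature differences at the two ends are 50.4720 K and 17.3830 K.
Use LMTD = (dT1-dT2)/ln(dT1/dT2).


dT1/dT2 = 2.9035
ln(dT1/dT2) = 1.0659
LMTD = 33.0890 / 1.0659 = 31.0425 K

31.0425 K


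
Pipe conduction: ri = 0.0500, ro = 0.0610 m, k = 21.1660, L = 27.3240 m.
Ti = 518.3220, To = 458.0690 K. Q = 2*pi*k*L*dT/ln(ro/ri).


dT = 60.2530 K
ln(ro/ri) = 0.1989
Q = 2*pi*21.1660*27.3240*60.2530 / 0.1989 = 1101068.0006 W

1101068.0006 W


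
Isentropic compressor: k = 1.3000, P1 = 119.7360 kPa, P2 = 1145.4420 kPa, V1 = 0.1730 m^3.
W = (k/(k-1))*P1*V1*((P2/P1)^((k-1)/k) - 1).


(k-1)/k = 0.2308
(P2/P1)^exp = 1.6839
W = 4.3333 * 119.7360 * 0.1730 * (1.6839 - 1) = 61.3919 kJ

61.3919 kJ


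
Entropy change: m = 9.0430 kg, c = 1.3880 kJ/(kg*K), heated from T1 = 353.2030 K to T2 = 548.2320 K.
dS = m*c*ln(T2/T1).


T2/T1 = 1.5522
ln(T2/T1) = 0.4397
dS = 9.0430 * 1.3880 * 0.4397 = 5.5184 kJ/K

5.5184 kJ/K


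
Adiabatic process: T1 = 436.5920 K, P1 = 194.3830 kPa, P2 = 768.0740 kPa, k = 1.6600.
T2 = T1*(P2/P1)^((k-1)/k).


(k-1)/k = 0.3976
(P2/P1)^exp = 1.7269
T2 = 436.5920 * 1.7269 = 753.9382 K

753.9382 K


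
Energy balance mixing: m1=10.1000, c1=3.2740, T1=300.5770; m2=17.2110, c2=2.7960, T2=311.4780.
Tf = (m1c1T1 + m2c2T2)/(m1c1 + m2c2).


num = 24928.2305
den = 81.1894
Tf = 307.0382 K

307.0382 K


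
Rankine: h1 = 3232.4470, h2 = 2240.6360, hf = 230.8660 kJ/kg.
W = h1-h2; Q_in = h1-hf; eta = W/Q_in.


W = 991.8110 kJ/kg
Q_in = 3001.5810 kJ/kg
eta = 0.3304 = 33.0430%

eta = 33.0430%


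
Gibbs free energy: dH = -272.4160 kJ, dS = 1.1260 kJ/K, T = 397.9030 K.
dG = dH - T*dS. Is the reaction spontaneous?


T*dS = 397.9030 * 1.1260 = 448.0388 kJ
dG = -272.4160 - 448.0388 = -720.4548 kJ (spontaneous)

dG = -720.4548 kJ, spontaneous


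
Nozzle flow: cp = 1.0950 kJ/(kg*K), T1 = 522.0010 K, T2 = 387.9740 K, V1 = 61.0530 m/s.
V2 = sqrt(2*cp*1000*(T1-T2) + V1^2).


dT = 134.0270 K
2*cp*1000*dT = 293519.1300
V1^2 = 3727.4688
V2 = sqrt(297246.5988) = 545.2033 m/s

545.2033 m/s


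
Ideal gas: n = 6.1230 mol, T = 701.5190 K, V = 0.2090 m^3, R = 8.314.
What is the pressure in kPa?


P = nRT/V = 6.1230 * 8.314 * 701.5190 / 0.2090
= 35711.9626 / 0.2090 = 170870.6343 Pa = 170.8706 kPa

170.8706 kPa


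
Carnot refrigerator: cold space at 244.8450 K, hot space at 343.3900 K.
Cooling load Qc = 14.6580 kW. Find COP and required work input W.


COP = 244.8450 / 98.5450 = 2.4846
W = 14.6580 / 2.4846 = 5.8995 kW

COP = 2.4846, W = 5.8995 kW


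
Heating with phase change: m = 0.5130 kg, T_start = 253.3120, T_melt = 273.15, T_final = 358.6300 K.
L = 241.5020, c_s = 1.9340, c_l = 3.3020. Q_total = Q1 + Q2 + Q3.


Q1 (sensible, solid) = 0.5130 * 1.9340 * 19.8380 = 19.6821 kJ
Q2 (latent) = 0.5130 * 241.5020 = 123.8905 kJ
Q3 (sensible, liquid) = 0.5130 * 3.3020 * 85.4800 = 144.7968 kJ
Q_total = 288.3694 kJ

288.3694 kJ


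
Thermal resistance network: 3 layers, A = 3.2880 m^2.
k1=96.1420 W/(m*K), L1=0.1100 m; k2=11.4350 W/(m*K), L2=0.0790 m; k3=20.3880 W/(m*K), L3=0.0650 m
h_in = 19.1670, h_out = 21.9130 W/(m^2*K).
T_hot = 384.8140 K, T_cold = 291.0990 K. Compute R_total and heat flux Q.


R_conv_in = 1/(19.1670*3.2880) = 0.0159
R_1 = 0.1100/(96.1420*3.2880) = 0.0003
R_2 = 0.0790/(11.4350*3.2880) = 0.0021
R_3 = 0.0650/(20.3880*3.2880) = 0.0010
R_conv_out = 1/(21.9130*3.2880) = 0.0139
R_total = 0.0332 K/W
Q = 93.7150 / 0.0332 = 2825.6577 W

R_total = 0.0332 K/W, Q = 2825.6577 W


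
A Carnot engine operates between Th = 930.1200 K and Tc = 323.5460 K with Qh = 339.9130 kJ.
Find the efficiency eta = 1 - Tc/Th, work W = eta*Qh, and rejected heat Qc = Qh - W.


eta = 1 - 323.5460/930.1200 = 0.6521
W = 0.6521 * 339.9130 = 221.6729 kJ
Qc = 339.9130 - 221.6729 = 118.2401 kJ

eta = 65.2146%, W = 221.6729 kJ, Qc = 118.2401 kJ


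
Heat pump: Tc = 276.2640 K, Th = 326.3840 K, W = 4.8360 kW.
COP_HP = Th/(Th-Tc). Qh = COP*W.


COP = 326.3840 / 50.1200 = 6.5121
Qh = 6.5121 * 4.8360 = 31.4923 kW

COP = 6.5121, Qh = 31.4923 kW


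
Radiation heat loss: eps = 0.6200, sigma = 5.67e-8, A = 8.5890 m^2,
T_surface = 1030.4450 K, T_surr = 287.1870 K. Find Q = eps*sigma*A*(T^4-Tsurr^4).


T^4 = 1.1275e+12
Tsurr^4 = 6.8024e+09
Q = 0.6200 * 5.67e-8 * 8.5890 * 1.1207e+12 = 338367.3275 W

338367.3275 W


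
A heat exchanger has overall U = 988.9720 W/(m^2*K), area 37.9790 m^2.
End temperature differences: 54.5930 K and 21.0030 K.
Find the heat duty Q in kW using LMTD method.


LMTD = 35.1639 K
Q = 988.9720 * 37.9790 * 35.1639 = 1320762.8671 W = 1320.7629 kW

1320.7629 kW


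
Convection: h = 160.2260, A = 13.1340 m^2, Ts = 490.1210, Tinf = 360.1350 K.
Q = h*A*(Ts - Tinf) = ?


dT = 129.9860 K
Q = 160.2260 * 13.1340 * 129.9860 = 273543.6152 W

273543.6152 W


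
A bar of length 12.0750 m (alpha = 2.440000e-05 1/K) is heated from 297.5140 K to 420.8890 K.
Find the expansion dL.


dT = 123.3750 K
dL = 2.440000e-05 * 12.0750 * 123.3750 = 0.036350 m
L_final = 12.111350 m

dL = 0.036350 m


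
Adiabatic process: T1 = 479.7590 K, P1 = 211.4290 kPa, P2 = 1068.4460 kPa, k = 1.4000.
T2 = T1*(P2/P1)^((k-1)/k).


(k-1)/k = 0.2857
(P2/P1)^exp = 1.5886
T2 = 479.7590 * 1.5886 = 762.1637 K

762.1637 K


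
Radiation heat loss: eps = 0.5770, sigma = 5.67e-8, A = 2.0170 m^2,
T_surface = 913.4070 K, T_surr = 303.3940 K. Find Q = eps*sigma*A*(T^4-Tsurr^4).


T^4 = 6.9608e+11
Tsurr^4 = 8.4728e+09
Q = 0.5770 * 5.67e-8 * 2.0170 * 6.8760e+11 = 45373.6104 W

45373.6104 W


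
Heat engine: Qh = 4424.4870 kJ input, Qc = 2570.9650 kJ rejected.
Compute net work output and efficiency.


W = 4424.4870 - 2570.9650 = 1853.5220 kJ
eta = 1853.5220 / 4424.4870 = 0.4189 = 41.8924%

W = 1853.5220 kJ, eta = 41.8924%


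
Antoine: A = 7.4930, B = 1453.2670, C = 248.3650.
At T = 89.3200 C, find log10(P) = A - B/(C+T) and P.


C+T = 337.6850
B/(C+T) = 4.3036
log10(P) = 7.4930 - 4.3036 = 3.1894
P = 10^3.1894 = 1546.6168 mmHg

1546.6168 mmHg


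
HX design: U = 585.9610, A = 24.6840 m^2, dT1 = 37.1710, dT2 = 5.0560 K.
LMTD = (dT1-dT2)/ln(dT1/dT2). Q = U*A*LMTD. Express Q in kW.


LMTD = 16.0981 K
Q = 585.9610 * 24.6840 * 16.0981 = 232841.0006 W = 232.8410 kW

232.8410 kW


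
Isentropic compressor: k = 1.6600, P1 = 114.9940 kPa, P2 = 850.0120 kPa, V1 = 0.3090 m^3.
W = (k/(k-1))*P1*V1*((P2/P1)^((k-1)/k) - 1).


(k-1)/k = 0.3976
(P2/P1)^exp = 2.2152
W = 2.5152 * 114.9940 * 0.3090 * (2.2152 - 1) = 108.6010 kJ

108.6010 kJ


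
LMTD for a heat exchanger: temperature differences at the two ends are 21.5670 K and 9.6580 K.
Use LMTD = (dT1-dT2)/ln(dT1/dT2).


dT1/dT2 = 2.2331
ln(dT1/dT2) = 0.8034
LMTD = 11.9090 / 0.8034 = 14.8237 K

14.8237 K


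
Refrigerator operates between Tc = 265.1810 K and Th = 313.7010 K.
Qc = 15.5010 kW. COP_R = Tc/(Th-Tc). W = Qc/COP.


COP = 265.1810 / 48.5200 = 5.4654
W = 15.5010 / 5.4654 = 2.8362 kW

COP = 5.4654, W = 2.8362 kW


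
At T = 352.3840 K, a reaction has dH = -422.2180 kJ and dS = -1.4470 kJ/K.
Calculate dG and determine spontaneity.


T*dS = 352.3840 * -1.4470 = -509.8996 kJ
dG = -422.2180 + 509.8996 = 87.6816 kJ (non-spontaneous)

dG = 87.6816 kJ, non-spontaneous


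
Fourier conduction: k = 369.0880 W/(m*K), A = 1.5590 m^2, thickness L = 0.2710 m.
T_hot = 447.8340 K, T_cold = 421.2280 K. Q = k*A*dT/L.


dT = 26.6060 K
Q = 369.0880 * 1.5590 * 26.6060 / 0.2710 = 56491.9201 W

56491.9201 W


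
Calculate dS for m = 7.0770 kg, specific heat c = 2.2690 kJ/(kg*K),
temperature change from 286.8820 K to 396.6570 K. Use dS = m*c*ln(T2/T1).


T2/T1 = 1.3826
ln(T2/T1) = 0.3240
dS = 7.0770 * 2.2690 * 0.3240 = 5.2027 kJ/K

5.2027 kJ/K


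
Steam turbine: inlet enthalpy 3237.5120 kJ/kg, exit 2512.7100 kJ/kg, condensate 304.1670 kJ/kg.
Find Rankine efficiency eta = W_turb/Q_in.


W = 724.8020 kJ/kg
Q_in = 2933.3450 kJ/kg
eta = 0.2471 = 24.7091%

eta = 24.7091%


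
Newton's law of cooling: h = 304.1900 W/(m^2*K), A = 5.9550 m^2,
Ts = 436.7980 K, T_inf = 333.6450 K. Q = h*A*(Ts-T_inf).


dT = 103.1530 K
Q = 304.1900 * 5.9550 * 103.1530 = 186856.6514 W

186856.6514 W


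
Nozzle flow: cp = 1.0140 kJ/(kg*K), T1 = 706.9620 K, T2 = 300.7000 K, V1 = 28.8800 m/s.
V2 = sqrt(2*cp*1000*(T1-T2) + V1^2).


dT = 406.2620 K
2*cp*1000*dT = 823899.3360
V1^2 = 834.0544
V2 = sqrt(824733.3904) = 908.1483 m/s

908.1483 m/s


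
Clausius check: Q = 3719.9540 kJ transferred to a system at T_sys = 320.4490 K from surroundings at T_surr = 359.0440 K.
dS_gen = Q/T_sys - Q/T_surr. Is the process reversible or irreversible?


dS_sys = 3719.9540/320.4490 = 11.6086 kJ/K
dS_surr = -3719.9540/359.0440 = -10.3607 kJ/K
dS_gen = 11.6086 - 10.3607 = 1.2478 kJ/K (irreversible)

dS_gen = 1.2478 kJ/K, irreversible


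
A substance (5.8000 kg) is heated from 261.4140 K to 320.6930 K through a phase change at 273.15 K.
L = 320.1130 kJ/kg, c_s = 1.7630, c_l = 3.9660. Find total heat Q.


Q1 (sensible, solid) = 5.8000 * 1.7630 * 11.7360 = 120.0053 kJ
Q2 (latent) = 5.8000 * 320.1130 = 1856.6554 kJ
Q3 (sensible, liquid) = 5.8000 * 3.9660 * 47.5430 = 1093.6221 kJ
Q_total = 3070.2828 kJ

3070.2828 kJ


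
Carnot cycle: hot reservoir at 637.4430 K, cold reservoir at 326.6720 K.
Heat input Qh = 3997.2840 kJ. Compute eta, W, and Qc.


eta = 1 - 326.6720/637.4430 = 0.4875
W = 0.4875 * 3997.2840 = 1948.7859 kJ
Qc = 3997.2840 - 1948.7859 = 2048.4981 kJ

eta = 48.7528%, W = 1948.7859 kJ, Qc = 2048.4981 kJ


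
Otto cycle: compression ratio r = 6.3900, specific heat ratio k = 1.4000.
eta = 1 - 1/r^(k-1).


r^(k-1) = 2.0999
eta = 1 - 1/2.0999 = 0.5238 = 52.3789%

52.3789%


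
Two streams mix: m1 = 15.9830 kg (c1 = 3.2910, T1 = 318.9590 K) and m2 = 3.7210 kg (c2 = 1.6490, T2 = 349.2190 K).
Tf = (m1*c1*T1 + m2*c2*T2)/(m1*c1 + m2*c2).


num = 18920.0433
den = 58.7360
Tf = 322.1201 K

322.1201 K


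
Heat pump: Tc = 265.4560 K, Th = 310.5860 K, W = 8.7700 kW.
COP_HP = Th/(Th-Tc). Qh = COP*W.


COP = 310.5860 / 45.1300 = 6.8820
Qh = 6.8820 * 8.7700 = 60.3554 kW

COP = 6.8820, Qh = 60.3554 kW


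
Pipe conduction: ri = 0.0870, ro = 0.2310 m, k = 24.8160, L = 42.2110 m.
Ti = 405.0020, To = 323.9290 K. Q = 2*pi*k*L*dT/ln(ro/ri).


dT = 81.0730 K
ln(ro/ri) = 0.9765
Q = 2*pi*24.8160*42.2110*81.0730 / 0.9765 = 546433.1268 W

546433.1268 W


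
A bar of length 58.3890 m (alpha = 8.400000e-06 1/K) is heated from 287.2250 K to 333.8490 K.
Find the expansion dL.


dT = 46.6240 K
dL = 8.400000e-06 * 58.3890 * 46.6240 = 0.022868 m
L_final = 58.411868 m

dL = 0.022868 m


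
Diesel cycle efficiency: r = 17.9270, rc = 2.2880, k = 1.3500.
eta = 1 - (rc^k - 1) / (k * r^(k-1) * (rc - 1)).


r^(k-1) = 2.7462
rc^k = 3.0568
eta = 0.5693 = 56.9262%

56.9262%


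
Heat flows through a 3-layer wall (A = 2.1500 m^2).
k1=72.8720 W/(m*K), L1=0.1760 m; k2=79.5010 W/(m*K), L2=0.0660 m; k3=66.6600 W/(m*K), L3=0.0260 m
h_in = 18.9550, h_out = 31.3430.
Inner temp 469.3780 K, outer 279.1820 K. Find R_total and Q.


R_conv_in = 1/(18.9550*2.1500) = 0.0245
R_1 = 0.1760/(72.8720*2.1500) = 0.0011
R_2 = 0.0660/(79.5010*2.1500) = 0.0004
R_3 = 0.0260/(66.6600*2.1500) = 0.0002
R_conv_out = 1/(31.3430*2.1500) = 0.0148
R_total = 0.0411 K/W
Q = 190.1960 / 0.0411 = 4631.2043 W

R_total = 0.0411 K/W, Q = 4631.2043 W


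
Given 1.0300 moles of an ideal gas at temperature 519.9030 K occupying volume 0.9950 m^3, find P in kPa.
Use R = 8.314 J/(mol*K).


P = nRT/V = 1.0300 * 8.314 * 519.9030 / 0.9950
= 4452.1477 / 0.9950 = 4474.5204 Pa = 4.4745 kPa

4.4745 kPa


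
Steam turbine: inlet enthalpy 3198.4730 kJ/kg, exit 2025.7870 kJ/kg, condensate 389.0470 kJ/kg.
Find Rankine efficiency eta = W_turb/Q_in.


W = 1172.6860 kJ/kg
Q_in = 2809.4260 kJ/kg
eta = 0.4174 = 41.7411%

eta = 41.7411%


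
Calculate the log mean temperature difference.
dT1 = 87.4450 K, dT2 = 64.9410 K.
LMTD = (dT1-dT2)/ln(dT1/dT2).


dT1/dT2 = 1.3465
ln(dT1/dT2) = 0.2975
LMTD = 22.5040 / 0.2975 = 75.6359 K

75.6359 K


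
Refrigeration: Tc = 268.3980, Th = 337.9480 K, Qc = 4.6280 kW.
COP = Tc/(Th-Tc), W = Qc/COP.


COP = 268.3980 / 69.5500 = 3.8591
W = 4.6280 / 3.8591 = 1.1993 kW

COP = 3.8591, W = 1.1993 kW


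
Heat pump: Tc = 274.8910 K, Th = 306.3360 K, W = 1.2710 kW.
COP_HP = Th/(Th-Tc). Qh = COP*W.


COP = 306.3360 / 31.4450 = 9.7420
Qh = 9.7420 * 1.2710 = 12.3820 kW

COP = 9.7420, Qh = 12.3820 kW


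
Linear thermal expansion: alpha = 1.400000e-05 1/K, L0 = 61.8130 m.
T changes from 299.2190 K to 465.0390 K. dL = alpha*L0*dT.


dT = 165.8200 K
dL = 1.400000e-05 * 61.8130 * 165.8200 = 0.143498 m
L_final = 61.956498 m

dL = 0.143498 m


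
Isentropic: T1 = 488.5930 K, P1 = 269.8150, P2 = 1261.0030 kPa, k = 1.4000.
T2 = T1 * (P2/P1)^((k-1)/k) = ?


(k-1)/k = 0.2857
(P2/P1)^exp = 1.5536
T2 = 488.5930 * 1.5536 = 759.0595 K

759.0595 K


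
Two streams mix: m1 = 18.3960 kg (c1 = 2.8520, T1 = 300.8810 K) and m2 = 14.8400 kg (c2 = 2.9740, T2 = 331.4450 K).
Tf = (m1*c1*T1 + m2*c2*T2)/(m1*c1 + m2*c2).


num = 30413.8863
den = 96.5996
Tf = 314.8450 K

314.8450 K


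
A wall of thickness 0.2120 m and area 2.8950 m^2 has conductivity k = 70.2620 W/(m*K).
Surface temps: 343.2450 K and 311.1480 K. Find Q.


dT = 32.0970 K
Q = 70.2620 * 2.8950 * 32.0970 / 0.2120 = 30796.2373 W

30796.2373 W


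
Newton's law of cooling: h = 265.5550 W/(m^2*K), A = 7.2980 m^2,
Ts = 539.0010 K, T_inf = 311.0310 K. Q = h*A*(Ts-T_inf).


dT = 227.9700 K
Q = 265.5550 * 7.2980 * 227.9700 = 441810.5083 W

441810.5083 W


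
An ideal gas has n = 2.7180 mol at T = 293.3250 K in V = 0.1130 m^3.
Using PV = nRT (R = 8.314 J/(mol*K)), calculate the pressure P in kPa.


P = nRT/V = 2.7180 * 8.314 * 293.3250 / 0.1130
= 6628.3976 / 0.1130 = 58658.3859 Pa = 58.6584 kPa

58.6584 kPa


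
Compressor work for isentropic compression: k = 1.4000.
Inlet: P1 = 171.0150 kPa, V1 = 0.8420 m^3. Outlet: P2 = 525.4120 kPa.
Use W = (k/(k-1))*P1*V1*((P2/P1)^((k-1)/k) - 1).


(k-1)/k = 0.2857
(P2/P1)^exp = 1.3781
W = 3.5000 * 171.0150 * 0.8420 * (1.3781 - 1) = 190.5476 kJ

190.5476 kJ


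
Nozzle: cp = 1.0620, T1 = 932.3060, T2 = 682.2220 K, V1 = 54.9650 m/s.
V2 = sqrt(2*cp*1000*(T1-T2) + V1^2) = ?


dT = 250.0840 K
2*cp*1000*dT = 531178.4160
V1^2 = 3021.1512
V2 = sqrt(534199.5672) = 730.8896 m/s

730.8896 m/s


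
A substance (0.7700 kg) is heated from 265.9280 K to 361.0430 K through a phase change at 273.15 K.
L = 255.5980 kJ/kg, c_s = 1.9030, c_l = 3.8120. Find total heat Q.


Q1 (sensible, solid) = 0.7700 * 1.9030 * 7.2220 = 10.5825 kJ
Q2 (latent) = 0.7700 * 255.5980 = 196.8105 kJ
Q3 (sensible, liquid) = 0.7700 * 3.8120 * 87.8930 = 257.9870 kJ
Q_total = 465.3800 kJ

465.3800 kJ


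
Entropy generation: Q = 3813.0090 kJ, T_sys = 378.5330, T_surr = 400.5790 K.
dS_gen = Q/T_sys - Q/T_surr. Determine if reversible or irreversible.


dS_sys = 3813.0090/378.5330 = 10.0731 kJ/K
dS_surr = -3813.0090/400.5790 = -9.5187 kJ/K
dS_gen = 10.0731 - 9.5187 = 0.5544 kJ/K (irreversible)

dS_gen = 0.5544 kJ/K, irreversible


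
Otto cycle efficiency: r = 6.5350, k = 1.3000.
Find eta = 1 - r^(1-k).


r^(k-1) = 1.7562
eta = 1 - 1/1.7562 = 0.4306 = 43.0588%

43.0588%


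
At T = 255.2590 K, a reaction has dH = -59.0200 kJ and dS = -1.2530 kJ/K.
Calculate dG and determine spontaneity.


T*dS = 255.2590 * -1.2530 = -319.8395 kJ
dG = -59.0200 + 319.8395 = 260.8195 kJ (non-spontaneous)

dG = 260.8195 kJ, non-spontaneous


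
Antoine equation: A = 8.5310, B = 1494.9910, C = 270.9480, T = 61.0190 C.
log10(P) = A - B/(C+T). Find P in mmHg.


C+T = 331.9670
B/(C+T) = 4.5034
log10(P) = 8.5310 - 4.5034 = 4.0276
P = 10^4.0276 = 10655.3429 mmHg

10655.3429 mmHg


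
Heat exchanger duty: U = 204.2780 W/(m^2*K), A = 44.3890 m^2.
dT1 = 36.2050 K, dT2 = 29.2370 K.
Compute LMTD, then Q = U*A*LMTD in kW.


LMTD = 32.5970 K
Q = 204.2780 * 44.3890 * 32.5970 = 295579.4177 W = 295.5794 kW

295.5794 kW


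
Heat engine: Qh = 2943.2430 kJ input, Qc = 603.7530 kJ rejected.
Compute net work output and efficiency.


W = 2943.2430 - 603.7530 = 2339.4900 kJ
eta = 2339.4900 / 2943.2430 = 0.7949 = 79.4868%

W = 2339.4900 kJ, eta = 79.4868%


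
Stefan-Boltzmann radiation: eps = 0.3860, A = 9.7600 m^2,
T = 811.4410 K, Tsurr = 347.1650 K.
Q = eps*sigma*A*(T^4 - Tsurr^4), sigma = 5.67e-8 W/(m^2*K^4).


T^4 = 4.3354e+11
Tsurr^4 = 1.4526e+10
Q = 0.3860 * 5.67e-8 * 9.7600 * 4.1901e+11 = 89505.0139 W

89505.0139 W


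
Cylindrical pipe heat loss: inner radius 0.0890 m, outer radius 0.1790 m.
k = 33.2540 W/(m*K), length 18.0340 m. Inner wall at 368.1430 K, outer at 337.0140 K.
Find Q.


dT = 31.1290 K
ln(ro/ri) = 0.6987
Q = 2*pi*33.2540*18.0340*31.1290 / 0.6987 = 167864.7566 W

167864.7566 W


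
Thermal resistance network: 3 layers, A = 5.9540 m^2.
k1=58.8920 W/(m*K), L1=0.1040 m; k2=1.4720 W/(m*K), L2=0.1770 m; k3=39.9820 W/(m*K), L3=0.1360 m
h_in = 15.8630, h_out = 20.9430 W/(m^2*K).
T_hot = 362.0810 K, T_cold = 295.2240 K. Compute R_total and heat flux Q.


R_conv_in = 1/(15.8630*5.9540) = 0.0106
R_1 = 0.1040/(58.8920*5.9540) = 0.0003
R_2 = 0.1770/(1.4720*5.9540) = 0.0202
R_3 = 0.1360/(39.9820*5.9540) = 0.0006
R_conv_out = 1/(20.9430*5.9540) = 0.0080
R_total = 0.0397 K/W
Q = 66.8570 / 0.0397 = 1685.2912 W

R_total = 0.0397 K/W, Q = 1685.2912 W


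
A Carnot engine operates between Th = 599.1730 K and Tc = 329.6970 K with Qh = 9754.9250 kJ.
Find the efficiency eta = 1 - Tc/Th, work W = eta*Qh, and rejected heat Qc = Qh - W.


eta = 1 - 329.6970/599.1730 = 0.4497
W = 0.4497 * 9754.9250 = 4387.2440 kJ
Qc = 9754.9250 - 4387.2440 = 5367.6810 kJ

eta = 44.9747%, W = 4387.2440 kJ, Qc = 5367.6810 kJ


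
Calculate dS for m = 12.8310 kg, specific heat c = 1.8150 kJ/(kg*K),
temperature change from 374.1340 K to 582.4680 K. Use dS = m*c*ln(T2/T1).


T2/T1 = 1.5568
ln(T2/T1) = 0.4427
dS = 12.8310 * 1.8150 * 0.4427 = 10.3088 kJ/K

10.3088 kJ/K


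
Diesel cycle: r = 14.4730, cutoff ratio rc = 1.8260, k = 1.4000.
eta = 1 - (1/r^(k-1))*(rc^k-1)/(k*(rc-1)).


r^(k-1) = 2.9122
rc^k = 2.3233
eta = 0.6071 = 60.7066%

60.7066%


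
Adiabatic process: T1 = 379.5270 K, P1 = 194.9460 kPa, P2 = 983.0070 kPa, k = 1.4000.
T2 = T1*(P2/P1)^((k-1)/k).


(k-1)/k = 0.2857
(P2/P1)^exp = 1.5877
T2 = 379.5270 * 1.5877 = 602.5563 K

602.5563 K


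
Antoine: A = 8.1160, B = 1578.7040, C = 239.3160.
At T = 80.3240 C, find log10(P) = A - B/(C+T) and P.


C+T = 319.6400
B/(C+T) = 4.9390
log10(P) = 8.1160 - 4.9390 = 3.1770
P = 10^3.1770 = 1503.1199 mmHg

1503.1199 mmHg


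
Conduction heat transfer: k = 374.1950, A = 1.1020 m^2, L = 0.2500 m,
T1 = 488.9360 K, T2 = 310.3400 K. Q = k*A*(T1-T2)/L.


dT = 178.5960 K
Q = 374.1950 * 1.1020 * 178.5960 / 0.2500 = 294585.4508 W

294585.4508 W


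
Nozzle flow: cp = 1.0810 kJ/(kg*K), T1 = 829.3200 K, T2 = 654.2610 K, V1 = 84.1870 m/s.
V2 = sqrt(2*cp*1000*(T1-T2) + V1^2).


dT = 175.0590 K
2*cp*1000*dT = 378477.5580
V1^2 = 7087.4510
V2 = sqrt(385565.0090) = 620.9388 m/s

620.9388 m/s


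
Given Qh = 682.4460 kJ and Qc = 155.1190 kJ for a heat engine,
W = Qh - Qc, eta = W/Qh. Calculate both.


W = 682.4460 - 155.1190 = 527.3270 kJ
eta = 527.3270 / 682.4460 = 0.7727 = 77.2701%

W = 527.3270 kJ, eta = 77.2701%


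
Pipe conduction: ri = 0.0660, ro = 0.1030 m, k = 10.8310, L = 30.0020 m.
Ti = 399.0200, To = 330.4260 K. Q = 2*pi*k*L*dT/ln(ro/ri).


dT = 68.5940 K
ln(ro/ri) = 0.4451
Q = 2*pi*10.8310*30.0020*68.5940 / 0.4451 = 314667.7937 W

314667.7937 W


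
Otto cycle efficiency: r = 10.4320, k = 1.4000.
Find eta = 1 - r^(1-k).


r^(k-1) = 2.5547
eta = 1 - 1/2.5547 = 0.6086 = 60.8571%

60.8571%


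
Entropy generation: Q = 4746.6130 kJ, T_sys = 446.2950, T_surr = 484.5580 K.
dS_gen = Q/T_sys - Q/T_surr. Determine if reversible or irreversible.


dS_sys = 4746.6130/446.2950 = 10.6356 kJ/K
dS_surr = -4746.6130/484.5580 = -9.7958 kJ/K
dS_gen = 10.6356 - 9.7958 = 0.8398 kJ/K (irreversible)

dS_gen = 0.8398 kJ/K, irreversible


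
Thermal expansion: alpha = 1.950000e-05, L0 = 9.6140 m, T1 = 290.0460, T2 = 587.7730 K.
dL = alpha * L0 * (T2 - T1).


dT = 297.7270 K
dL = 1.950000e-05 * 9.6140 * 297.7270 = 0.055816 m
L_final = 9.669816 m

dL = 0.055816 m


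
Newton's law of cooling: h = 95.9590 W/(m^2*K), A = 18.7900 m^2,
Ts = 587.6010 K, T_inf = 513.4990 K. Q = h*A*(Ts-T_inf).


dT = 74.1020 K
Q = 95.9590 * 18.7900 * 74.1020 = 133611.0642 W

133611.0642 W


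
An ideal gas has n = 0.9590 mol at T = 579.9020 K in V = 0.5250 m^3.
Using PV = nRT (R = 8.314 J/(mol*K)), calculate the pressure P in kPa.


P = nRT/V = 0.9590 * 8.314 * 579.9020 / 0.5250
= 4623.6317 / 0.5250 = 8806.9175 Pa = 8.8069 kPa

8.8069 kPa


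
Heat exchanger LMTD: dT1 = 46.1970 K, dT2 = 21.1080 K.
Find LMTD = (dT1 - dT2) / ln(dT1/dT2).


dT1/dT2 = 2.1886
ln(dT1/dT2) = 0.7833
LMTD = 25.0890 / 0.7833 = 32.0314 K

32.0314 K
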